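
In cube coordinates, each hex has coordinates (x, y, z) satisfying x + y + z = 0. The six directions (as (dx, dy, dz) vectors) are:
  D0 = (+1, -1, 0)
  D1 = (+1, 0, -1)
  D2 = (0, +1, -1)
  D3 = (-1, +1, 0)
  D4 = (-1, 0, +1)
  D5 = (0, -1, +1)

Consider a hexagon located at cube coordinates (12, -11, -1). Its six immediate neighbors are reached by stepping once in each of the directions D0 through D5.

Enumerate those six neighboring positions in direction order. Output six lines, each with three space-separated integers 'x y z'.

Answer: 13 -12 -1
13 -11 -2
12 -10 -2
11 -10 -1
11 -11 0
12 -12 0

Derivation:
Center: (12, -11, -1). Add each direction:
  D0: (12, -11, -1) + (1, -1, 0) = (13, -12, -1)
  D1: (12, -11, -1) + (1, 0, -1) = (13, -11, -2)
  D2: (12, -11, -1) + (0, 1, -1) = (12, -10, -2)
  D3: (12, -11, -1) + (-1, 1, 0) = (11, -10, -1)
  D4: (12, -11, -1) + (-1, 0, 1) = (11, -11, 0)
  D5: (12, -11, -1) + (0, -1, 1) = (12, -12, 0)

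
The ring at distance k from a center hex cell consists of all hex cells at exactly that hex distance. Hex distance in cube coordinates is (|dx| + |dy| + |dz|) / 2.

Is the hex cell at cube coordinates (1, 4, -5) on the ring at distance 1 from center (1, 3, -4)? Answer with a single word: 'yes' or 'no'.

Answer: yes

Derivation:
|px - cx| = |1 - 1| = 0
|py - cy| = |4 - 3| = 1
|pz - cz| = |-5 - (-4)| = 1
distance = (0+1+1)/2 = 2/2 = 1
radius = 1; distance == radius -> yes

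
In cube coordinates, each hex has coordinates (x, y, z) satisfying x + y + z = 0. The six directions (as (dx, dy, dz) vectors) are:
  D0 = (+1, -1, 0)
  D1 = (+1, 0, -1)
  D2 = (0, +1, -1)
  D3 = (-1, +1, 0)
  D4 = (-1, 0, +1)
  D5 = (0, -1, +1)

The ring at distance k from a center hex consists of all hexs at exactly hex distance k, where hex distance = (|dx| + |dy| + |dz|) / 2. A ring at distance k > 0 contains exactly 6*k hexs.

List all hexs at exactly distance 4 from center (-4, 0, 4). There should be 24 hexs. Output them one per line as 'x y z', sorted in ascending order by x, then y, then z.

Answer: -8 0 8
-8 1 7
-8 2 6
-8 3 5
-8 4 4
-7 -1 8
-7 4 3
-6 -2 8
-6 4 2
-5 -3 8
-5 4 1
-4 -4 8
-4 4 0
-3 -4 7
-3 3 0
-2 -4 6
-2 2 0
-1 -4 5
-1 1 0
0 -4 4
0 -3 3
0 -2 2
0 -1 1
0 0 0

Derivation:
Walk ring at distance 4 from (-4, 0, 4):
Start at center + D4*4 = (-8, 0, 8)
  hex 0: (-8, 0, 8)
  hex 1: (-7, -1, 8)
  hex 2: (-6, -2, 8)
  hex 3: (-5, -3, 8)
  hex 4: (-4, -4, 8)
  hex 5: (-3, -4, 7)
  hex 6: (-2, -4, 6)
  hex 7: (-1, -4, 5)
  hex 8: (0, -4, 4)
  hex 9: (0, -3, 3)
  hex 10: (0, -2, 2)
  hex 11: (0, -1, 1)
  hex 12: (0, 0, 0)
  hex 13: (-1, 1, 0)
  hex 14: (-2, 2, 0)
  hex 15: (-3, 3, 0)
  hex 16: (-4, 4, 0)
  hex 17: (-5, 4, 1)
  hex 18: (-6, 4, 2)
  hex 19: (-7, 4, 3)
  hex 20: (-8, 4, 4)
  hex 21: (-8, 3, 5)
  hex 22: (-8, 2, 6)
  hex 23: (-8, 1, 7)
Sorted: 24 hexes.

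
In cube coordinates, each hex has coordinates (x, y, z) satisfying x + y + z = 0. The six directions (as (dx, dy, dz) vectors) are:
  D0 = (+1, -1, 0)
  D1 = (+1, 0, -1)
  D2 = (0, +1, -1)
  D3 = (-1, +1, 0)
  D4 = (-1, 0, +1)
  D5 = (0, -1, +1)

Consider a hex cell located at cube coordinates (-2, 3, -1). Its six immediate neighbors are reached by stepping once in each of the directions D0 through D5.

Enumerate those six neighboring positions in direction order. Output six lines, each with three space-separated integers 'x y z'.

Answer: -1 2 -1
-1 3 -2
-2 4 -2
-3 4 -1
-3 3 0
-2 2 0

Derivation:
Center: (-2, 3, -1). Add each direction:
  D0: (-2, 3, -1) + (1, -1, 0) = (-1, 2, -1)
  D1: (-2, 3, -1) + (1, 0, -1) = (-1, 3, -2)
  D2: (-2, 3, -1) + (0, 1, -1) = (-2, 4, -2)
  D3: (-2, 3, -1) + (-1, 1, 0) = (-3, 4, -1)
  D4: (-2, 3, -1) + (-1, 0, 1) = (-3, 3, 0)
  D5: (-2, 3, -1) + (0, -1, 1) = (-2, 2, 0)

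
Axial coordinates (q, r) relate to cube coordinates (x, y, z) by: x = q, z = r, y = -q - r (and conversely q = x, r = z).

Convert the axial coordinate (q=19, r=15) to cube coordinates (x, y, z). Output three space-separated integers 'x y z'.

Answer: 19 -34 15

Derivation:
x = q = 19
z = r = 15
y = -x - z = -(19) - (15) = -34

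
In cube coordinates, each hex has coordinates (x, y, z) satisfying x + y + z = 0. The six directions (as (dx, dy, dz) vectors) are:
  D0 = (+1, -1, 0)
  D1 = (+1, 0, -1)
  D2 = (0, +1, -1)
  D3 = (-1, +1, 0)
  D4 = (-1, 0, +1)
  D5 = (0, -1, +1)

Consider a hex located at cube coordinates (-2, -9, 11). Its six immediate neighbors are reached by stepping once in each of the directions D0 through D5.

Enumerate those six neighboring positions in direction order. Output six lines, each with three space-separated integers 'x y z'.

Center: (-2, -9, 11). Add each direction:
  D0: (-2, -9, 11) + (1, -1, 0) = (-1, -10, 11)
  D1: (-2, -9, 11) + (1, 0, -1) = (-1, -9, 10)
  D2: (-2, -9, 11) + (0, 1, -1) = (-2, -8, 10)
  D3: (-2, -9, 11) + (-1, 1, 0) = (-3, -8, 11)
  D4: (-2, -9, 11) + (-1, 0, 1) = (-3, -9, 12)
  D5: (-2, -9, 11) + (0, -1, 1) = (-2, -10, 12)

Answer: -1 -10 11
-1 -9 10
-2 -8 10
-3 -8 11
-3 -9 12
-2 -10 12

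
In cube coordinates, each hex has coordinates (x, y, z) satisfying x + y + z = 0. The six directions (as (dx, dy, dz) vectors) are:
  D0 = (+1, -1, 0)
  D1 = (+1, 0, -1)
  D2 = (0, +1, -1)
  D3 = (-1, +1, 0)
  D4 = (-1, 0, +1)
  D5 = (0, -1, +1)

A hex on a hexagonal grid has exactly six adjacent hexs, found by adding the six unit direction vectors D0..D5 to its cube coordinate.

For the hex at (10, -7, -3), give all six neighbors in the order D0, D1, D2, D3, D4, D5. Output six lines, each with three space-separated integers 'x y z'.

Center: (10, -7, -3). Add each direction:
  D0: (10, -7, -3) + (1, -1, 0) = (11, -8, -3)
  D1: (10, -7, -3) + (1, 0, -1) = (11, -7, -4)
  D2: (10, -7, -3) + (0, 1, -1) = (10, -6, -4)
  D3: (10, -7, -3) + (-1, 1, 0) = (9, -6, -3)
  D4: (10, -7, -3) + (-1, 0, 1) = (9, -7, -2)
  D5: (10, -7, -3) + (0, -1, 1) = (10, -8, -2)

Answer: 11 -8 -3
11 -7 -4
10 -6 -4
9 -6 -3
9 -7 -2
10 -8 -2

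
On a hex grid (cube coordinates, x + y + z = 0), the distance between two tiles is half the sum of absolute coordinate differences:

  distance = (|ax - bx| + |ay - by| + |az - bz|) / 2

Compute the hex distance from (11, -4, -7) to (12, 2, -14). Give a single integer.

Answer: 7

Derivation:
|ax - bx| = |11 - 12| = 1
|ay - by| = |-4 - 2| = 6
|az - bz| = |-7 - (-14)| = 7
distance = (1 + 6 + 7) / 2 = 14 / 2 = 7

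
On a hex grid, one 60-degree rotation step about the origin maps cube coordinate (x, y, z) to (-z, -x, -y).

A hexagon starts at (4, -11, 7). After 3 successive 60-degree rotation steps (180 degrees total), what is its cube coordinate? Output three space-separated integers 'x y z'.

Start: (4, -11, 7)
Step 1: (4, -11, 7) -> (-(7), -(4), -(-11)) = (-7, -4, 11)
Step 2: (-7, -4, 11) -> (-(11), -(-7), -(-4)) = (-11, 7, 4)
Step 3: (-11, 7, 4) -> (-(4), -(-11), -(7)) = (-4, 11, -7)

Answer: -4 11 -7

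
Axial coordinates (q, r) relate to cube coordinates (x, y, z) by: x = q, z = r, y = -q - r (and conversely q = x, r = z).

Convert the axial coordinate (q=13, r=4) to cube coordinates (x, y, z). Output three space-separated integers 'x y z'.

Answer: 13 -17 4

Derivation:
x = q = 13
z = r = 4
y = -x - z = -(13) - (4) = -17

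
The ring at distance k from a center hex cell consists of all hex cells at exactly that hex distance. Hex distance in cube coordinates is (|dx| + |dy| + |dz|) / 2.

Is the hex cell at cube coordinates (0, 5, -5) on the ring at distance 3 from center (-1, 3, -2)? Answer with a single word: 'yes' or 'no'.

Answer: yes

Derivation:
|px - cx| = |0 - (-1)| = 1
|py - cy| = |5 - 3| = 2
|pz - cz| = |-5 - (-2)| = 3
distance = (1+2+3)/2 = 6/2 = 3
radius = 3; distance == radius -> yes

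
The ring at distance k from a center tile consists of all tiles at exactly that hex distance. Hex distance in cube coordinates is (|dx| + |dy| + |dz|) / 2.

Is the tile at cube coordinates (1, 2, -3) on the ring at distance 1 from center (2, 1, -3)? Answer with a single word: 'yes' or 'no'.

Answer: yes

Derivation:
|px - cx| = |1 - 2| = 1
|py - cy| = |2 - 1| = 1
|pz - cz| = |-3 - (-3)| = 0
distance = (1+1+0)/2 = 2/2 = 1
radius = 1; distance == radius -> yes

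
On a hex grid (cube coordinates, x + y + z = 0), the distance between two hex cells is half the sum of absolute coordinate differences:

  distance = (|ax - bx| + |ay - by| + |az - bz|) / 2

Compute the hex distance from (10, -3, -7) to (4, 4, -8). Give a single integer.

|ax - bx| = |10 - 4| = 6
|ay - by| = |-3 - 4| = 7
|az - bz| = |-7 - (-8)| = 1
distance = (6 + 7 + 1) / 2 = 14 / 2 = 7

Answer: 7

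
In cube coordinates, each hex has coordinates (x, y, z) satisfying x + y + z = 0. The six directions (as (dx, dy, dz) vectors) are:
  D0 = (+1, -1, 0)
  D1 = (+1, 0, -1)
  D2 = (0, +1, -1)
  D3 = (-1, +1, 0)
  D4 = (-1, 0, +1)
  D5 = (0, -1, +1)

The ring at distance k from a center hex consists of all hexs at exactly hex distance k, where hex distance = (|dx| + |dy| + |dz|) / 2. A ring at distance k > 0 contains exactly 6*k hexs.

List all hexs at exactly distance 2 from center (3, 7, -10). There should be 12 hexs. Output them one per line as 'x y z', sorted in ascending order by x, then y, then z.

Answer: 1 7 -8
1 8 -9
1 9 -10
2 6 -8
2 9 -11
3 5 -8
3 9 -12
4 5 -9
4 8 -12
5 5 -10
5 6 -11
5 7 -12

Derivation:
Walk ring at distance 2 from (3, 7, -10):
Start at center + D4*2 = (1, 7, -8)
  hex 0: (1, 7, -8)
  hex 1: (2, 6, -8)
  hex 2: (3, 5, -8)
  hex 3: (4, 5, -9)
  hex 4: (5, 5, -10)
  hex 5: (5, 6, -11)
  hex 6: (5, 7, -12)
  hex 7: (4, 8, -12)
  hex 8: (3, 9, -12)
  hex 9: (2, 9, -11)
  hex 10: (1, 9, -10)
  hex 11: (1, 8, -9)
Sorted: 12 hexes.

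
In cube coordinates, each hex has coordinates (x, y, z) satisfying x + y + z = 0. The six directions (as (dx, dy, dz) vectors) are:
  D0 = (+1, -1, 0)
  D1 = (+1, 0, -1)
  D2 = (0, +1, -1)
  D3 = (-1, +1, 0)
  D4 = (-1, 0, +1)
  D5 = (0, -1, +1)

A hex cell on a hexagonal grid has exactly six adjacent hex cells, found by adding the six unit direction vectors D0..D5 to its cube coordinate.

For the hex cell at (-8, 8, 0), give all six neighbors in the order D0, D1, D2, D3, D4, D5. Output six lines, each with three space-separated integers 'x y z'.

Answer: -7 7 0
-7 8 -1
-8 9 -1
-9 9 0
-9 8 1
-8 7 1

Derivation:
Center: (-8, 8, 0). Add each direction:
  D0: (-8, 8, 0) + (1, -1, 0) = (-7, 7, 0)
  D1: (-8, 8, 0) + (1, 0, -1) = (-7, 8, -1)
  D2: (-8, 8, 0) + (0, 1, -1) = (-8, 9, -1)
  D3: (-8, 8, 0) + (-1, 1, 0) = (-9, 9, 0)
  D4: (-8, 8, 0) + (-1, 0, 1) = (-9, 8, 1)
  D5: (-8, 8, 0) + (0, -1, 1) = (-8, 7, 1)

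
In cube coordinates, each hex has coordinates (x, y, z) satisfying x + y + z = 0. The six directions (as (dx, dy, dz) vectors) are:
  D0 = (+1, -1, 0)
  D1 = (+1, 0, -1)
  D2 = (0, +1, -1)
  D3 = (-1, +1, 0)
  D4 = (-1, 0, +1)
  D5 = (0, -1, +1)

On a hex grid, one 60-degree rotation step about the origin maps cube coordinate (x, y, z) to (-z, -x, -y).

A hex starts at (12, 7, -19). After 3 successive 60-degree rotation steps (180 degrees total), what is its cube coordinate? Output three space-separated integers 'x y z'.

Start: (12, 7, -19)
Step 1: (12, 7, -19) -> (-(-19), -(12), -(7)) = (19, -12, -7)
Step 2: (19, -12, -7) -> (-(-7), -(19), -(-12)) = (7, -19, 12)
Step 3: (7, -19, 12) -> (-(12), -(7), -(-19)) = (-12, -7, 19)

Answer: -12 -7 19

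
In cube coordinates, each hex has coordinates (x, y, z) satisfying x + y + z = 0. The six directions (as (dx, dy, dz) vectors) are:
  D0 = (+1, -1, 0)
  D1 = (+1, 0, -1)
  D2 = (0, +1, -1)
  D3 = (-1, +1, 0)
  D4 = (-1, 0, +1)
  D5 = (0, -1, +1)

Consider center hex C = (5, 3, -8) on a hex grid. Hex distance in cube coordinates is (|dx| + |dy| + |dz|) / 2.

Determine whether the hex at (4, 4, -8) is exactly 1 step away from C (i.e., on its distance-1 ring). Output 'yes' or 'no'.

|px - cx| = |4 - 5| = 1
|py - cy| = |4 - 3| = 1
|pz - cz| = |-8 - (-8)| = 0
distance = (1+1+0)/2 = 2/2 = 1
radius = 1; distance == radius -> yes

Answer: yes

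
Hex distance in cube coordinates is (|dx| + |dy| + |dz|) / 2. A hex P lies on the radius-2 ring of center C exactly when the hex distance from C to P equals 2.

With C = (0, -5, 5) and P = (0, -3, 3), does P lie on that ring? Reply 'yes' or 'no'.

|px - cx| = |0 - 0| = 0
|py - cy| = |-3 - (-5)| = 2
|pz - cz| = |3 - 5| = 2
distance = (0+2+2)/2 = 4/2 = 2
radius = 2; distance == radius -> yes

Answer: yes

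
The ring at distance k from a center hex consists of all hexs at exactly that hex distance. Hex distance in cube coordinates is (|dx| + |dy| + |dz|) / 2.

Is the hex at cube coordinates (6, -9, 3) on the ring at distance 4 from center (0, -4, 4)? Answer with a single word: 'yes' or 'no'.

Answer: no

Derivation:
|px - cx| = |6 - 0| = 6
|py - cy| = |-9 - (-4)| = 5
|pz - cz| = |3 - 4| = 1
distance = (6+5+1)/2 = 12/2 = 6
radius = 4; distance != radius -> no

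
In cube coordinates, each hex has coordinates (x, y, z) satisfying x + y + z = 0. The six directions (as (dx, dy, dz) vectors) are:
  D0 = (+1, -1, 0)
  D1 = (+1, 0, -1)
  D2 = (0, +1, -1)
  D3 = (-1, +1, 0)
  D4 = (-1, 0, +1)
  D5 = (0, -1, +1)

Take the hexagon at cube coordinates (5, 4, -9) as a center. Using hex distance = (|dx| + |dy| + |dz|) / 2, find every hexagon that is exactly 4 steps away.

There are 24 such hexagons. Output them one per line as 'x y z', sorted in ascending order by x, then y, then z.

Answer: 1 4 -5
1 5 -6
1 6 -7
1 7 -8
1 8 -9
2 3 -5
2 8 -10
3 2 -5
3 8 -11
4 1 -5
4 8 -12
5 0 -5
5 8 -13
6 0 -6
6 7 -13
7 0 -7
7 6 -13
8 0 -8
8 5 -13
9 0 -9
9 1 -10
9 2 -11
9 3 -12
9 4 -13

Derivation:
Walk ring at distance 4 from (5, 4, -9):
Start at center + D4*4 = (1, 4, -5)
  hex 0: (1, 4, -5)
  hex 1: (2, 3, -5)
  hex 2: (3, 2, -5)
  hex 3: (4, 1, -5)
  hex 4: (5, 0, -5)
  hex 5: (6, 0, -6)
  hex 6: (7, 0, -7)
  hex 7: (8, 0, -8)
  hex 8: (9, 0, -9)
  hex 9: (9, 1, -10)
  hex 10: (9, 2, -11)
  hex 11: (9, 3, -12)
  hex 12: (9, 4, -13)
  hex 13: (8, 5, -13)
  hex 14: (7, 6, -13)
  hex 15: (6, 7, -13)
  hex 16: (5, 8, -13)
  hex 17: (4, 8, -12)
  hex 18: (3, 8, -11)
  hex 19: (2, 8, -10)
  hex 20: (1, 8, -9)
  hex 21: (1, 7, -8)
  hex 22: (1, 6, -7)
  hex 23: (1, 5, -6)
Sorted: 24 hexes.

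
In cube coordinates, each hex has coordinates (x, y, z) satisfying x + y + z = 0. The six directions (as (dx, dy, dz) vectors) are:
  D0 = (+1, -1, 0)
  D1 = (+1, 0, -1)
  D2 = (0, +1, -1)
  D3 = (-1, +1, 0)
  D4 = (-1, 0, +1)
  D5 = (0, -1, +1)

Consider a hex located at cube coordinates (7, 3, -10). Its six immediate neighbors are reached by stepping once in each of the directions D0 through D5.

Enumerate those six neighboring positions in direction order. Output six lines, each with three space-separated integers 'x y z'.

Center: (7, 3, -10). Add each direction:
  D0: (7, 3, -10) + (1, -1, 0) = (8, 2, -10)
  D1: (7, 3, -10) + (1, 0, -1) = (8, 3, -11)
  D2: (7, 3, -10) + (0, 1, -1) = (7, 4, -11)
  D3: (7, 3, -10) + (-1, 1, 0) = (6, 4, -10)
  D4: (7, 3, -10) + (-1, 0, 1) = (6, 3, -9)
  D5: (7, 3, -10) + (0, -1, 1) = (7, 2, -9)

Answer: 8 2 -10
8 3 -11
7 4 -11
6 4 -10
6 3 -9
7 2 -9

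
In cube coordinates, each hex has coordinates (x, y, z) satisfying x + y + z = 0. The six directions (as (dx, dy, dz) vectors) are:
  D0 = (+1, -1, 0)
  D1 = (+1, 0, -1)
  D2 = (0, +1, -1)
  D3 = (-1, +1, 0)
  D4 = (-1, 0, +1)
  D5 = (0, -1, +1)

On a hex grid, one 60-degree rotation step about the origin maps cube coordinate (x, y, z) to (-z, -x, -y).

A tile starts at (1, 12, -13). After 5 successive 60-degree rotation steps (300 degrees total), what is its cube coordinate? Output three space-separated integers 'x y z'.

Start: (1, 12, -13)
Step 1: (1, 12, -13) -> (-(-13), -(1), -(12)) = (13, -1, -12)
Step 2: (13, -1, -12) -> (-(-12), -(13), -(-1)) = (12, -13, 1)
Step 3: (12, -13, 1) -> (-(1), -(12), -(-13)) = (-1, -12, 13)
Step 4: (-1, -12, 13) -> (-(13), -(-1), -(-12)) = (-13, 1, 12)
Step 5: (-13, 1, 12) -> (-(12), -(-13), -(1)) = (-12, 13, -1)

Answer: -12 13 -1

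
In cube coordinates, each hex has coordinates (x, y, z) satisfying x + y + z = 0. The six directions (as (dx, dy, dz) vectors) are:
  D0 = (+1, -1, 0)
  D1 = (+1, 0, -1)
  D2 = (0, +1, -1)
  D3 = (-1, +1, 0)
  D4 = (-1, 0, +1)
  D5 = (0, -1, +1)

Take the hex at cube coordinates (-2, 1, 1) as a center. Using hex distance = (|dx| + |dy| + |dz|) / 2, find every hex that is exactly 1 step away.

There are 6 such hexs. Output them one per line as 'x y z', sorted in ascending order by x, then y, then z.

Walk ring at distance 1 from (-2, 1, 1):
Start at center + D4*1 = (-3, 1, 2)
  hex 0: (-3, 1, 2)
  hex 1: (-2, 0, 2)
  hex 2: (-1, 0, 1)
  hex 3: (-1, 1, 0)
  hex 4: (-2, 2, 0)
  hex 5: (-3, 2, 1)
Sorted: 6 hexes.

Answer: -3 1 2
-3 2 1
-2 0 2
-2 2 0
-1 0 1
-1 1 0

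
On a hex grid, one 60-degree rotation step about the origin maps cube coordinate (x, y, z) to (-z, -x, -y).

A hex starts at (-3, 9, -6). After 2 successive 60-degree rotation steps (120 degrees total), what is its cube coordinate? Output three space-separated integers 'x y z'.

Start: (-3, 9, -6)
Step 1: (-3, 9, -6) -> (-(-6), -(-3), -(9)) = (6, 3, -9)
Step 2: (6, 3, -9) -> (-(-9), -(6), -(3)) = (9, -6, -3)

Answer: 9 -6 -3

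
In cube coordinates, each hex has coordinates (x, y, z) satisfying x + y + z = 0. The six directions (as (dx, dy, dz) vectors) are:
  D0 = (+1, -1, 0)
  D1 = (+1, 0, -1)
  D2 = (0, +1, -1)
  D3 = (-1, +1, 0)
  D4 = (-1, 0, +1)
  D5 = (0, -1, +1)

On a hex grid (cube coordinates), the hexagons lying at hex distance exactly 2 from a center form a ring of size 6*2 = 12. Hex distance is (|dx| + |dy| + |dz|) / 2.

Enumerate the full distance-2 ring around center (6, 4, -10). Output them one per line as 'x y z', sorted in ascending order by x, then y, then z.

Walk ring at distance 2 from (6, 4, -10):
Start at center + D4*2 = (4, 4, -8)
  hex 0: (4, 4, -8)
  hex 1: (5, 3, -8)
  hex 2: (6, 2, -8)
  hex 3: (7, 2, -9)
  hex 4: (8, 2, -10)
  hex 5: (8, 3, -11)
  hex 6: (8, 4, -12)
  hex 7: (7, 5, -12)
  hex 8: (6, 6, -12)
  hex 9: (5, 6, -11)
  hex 10: (4, 6, -10)
  hex 11: (4, 5, -9)
Sorted: 12 hexes.

Answer: 4 4 -8
4 5 -9
4 6 -10
5 3 -8
5 6 -11
6 2 -8
6 6 -12
7 2 -9
7 5 -12
8 2 -10
8 3 -11
8 4 -12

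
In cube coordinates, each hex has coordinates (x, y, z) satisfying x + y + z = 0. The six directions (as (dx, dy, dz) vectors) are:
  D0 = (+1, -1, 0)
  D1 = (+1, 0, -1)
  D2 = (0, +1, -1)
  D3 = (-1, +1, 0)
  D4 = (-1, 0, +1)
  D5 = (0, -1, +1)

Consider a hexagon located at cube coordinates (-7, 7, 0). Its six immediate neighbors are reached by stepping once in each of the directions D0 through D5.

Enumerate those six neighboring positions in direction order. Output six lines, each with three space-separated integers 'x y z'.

Center: (-7, 7, 0). Add each direction:
  D0: (-7, 7, 0) + (1, -1, 0) = (-6, 6, 0)
  D1: (-7, 7, 0) + (1, 0, -1) = (-6, 7, -1)
  D2: (-7, 7, 0) + (0, 1, -1) = (-7, 8, -1)
  D3: (-7, 7, 0) + (-1, 1, 0) = (-8, 8, 0)
  D4: (-7, 7, 0) + (-1, 0, 1) = (-8, 7, 1)
  D5: (-7, 7, 0) + (0, -1, 1) = (-7, 6, 1)

Answer: -6 6 0
-6 7 -1
-7 8 -1
-8 8 0
-8 7 1
-7 6 1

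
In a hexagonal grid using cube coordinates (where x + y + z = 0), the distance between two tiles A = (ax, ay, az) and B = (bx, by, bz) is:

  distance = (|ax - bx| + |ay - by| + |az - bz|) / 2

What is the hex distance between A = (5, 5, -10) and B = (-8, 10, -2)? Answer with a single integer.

Answer: 13

Derivation:
|ax - bx| = |5 - (-8)| = 13
|ay - by| = |5 - 10| = 5
|az - bz| = |-10 - (-2)| = 8
distance = (13 + 5 + 8) / 2 = 26 / 2 = 13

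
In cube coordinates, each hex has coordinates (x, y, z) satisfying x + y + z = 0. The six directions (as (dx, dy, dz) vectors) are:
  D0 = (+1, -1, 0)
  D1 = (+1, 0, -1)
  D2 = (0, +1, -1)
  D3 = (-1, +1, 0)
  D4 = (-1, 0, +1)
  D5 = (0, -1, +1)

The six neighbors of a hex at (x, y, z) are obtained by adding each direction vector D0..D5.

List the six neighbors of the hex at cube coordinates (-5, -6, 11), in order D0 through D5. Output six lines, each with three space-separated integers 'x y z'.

Answer: -4 -7 11
-4 -6 10
-5 -5 10
-6 -5 11
-6 -6 12
-5 -7 12

Derivation:
Center: (-5, -6, 11). Add each direction:
  D0: (-5, -6, 11) + (1, -1, 0) = (-4, -7, 11)
  D1: (-5, -6, 11) + (1, 0, -1) = (-4, -6, 10)
  D2: (-5, -6, 11) + (0, 1, -1) = (-5, -5, 10)
  D3: (-5, -6, 11) + (-1, 1, 0) = (-6, -5, 11)
  D4: (-5, -6, 11) + (-1, 0, 1) = (-6, -6, 12)
  D5: (-5, -6, 11) + (0, -1, 1) = (-5, -7, 12)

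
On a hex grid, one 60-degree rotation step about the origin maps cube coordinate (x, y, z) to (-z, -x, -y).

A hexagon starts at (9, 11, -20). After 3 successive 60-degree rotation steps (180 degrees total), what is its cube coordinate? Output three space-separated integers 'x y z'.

Start: (9, 11, -20)
Step 1: (9, 11, -20) -> (-(-20), -(9), -(11)) = (20, -9, -11)
Step 2: (20, -9, -11) -> (-(-11), -(20), -(-9)) = (11, -20, 9)
Step 3: (11, -20, 9) -> (-(9), -(11), -(-20)) = (-9, -11, 20)

Answer: -9 -11 20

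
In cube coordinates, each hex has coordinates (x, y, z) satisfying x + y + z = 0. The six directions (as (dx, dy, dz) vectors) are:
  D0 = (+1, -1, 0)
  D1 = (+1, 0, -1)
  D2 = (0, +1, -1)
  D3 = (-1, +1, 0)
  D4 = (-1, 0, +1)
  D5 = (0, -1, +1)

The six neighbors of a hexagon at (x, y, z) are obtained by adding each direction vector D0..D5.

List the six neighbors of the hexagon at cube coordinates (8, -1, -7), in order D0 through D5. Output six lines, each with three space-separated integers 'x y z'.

Center: (8, -1, -7). Add each direction:
  D0: (8, -1, -7) + (1, -1, 0) = (9, -2, -7)
  D1: (8, -1, -7) + (1, 0, -1) = (9, -1, -8)
  D2: (8, -1, -7) + (0, 1, -1) = (8, 0, -8)
  D3: (8, -1, -7) + (-1, 1, 0) = (7, 0, -7)
  D4: (8, -1, -7) + (-1, 0, 1) = (7, -1, -6)
  D5: (8, -1, -7) + (0, -1, 1) = (8, -2, -6)

Answer: 9 -2 -7
9 -1 -8
8 0 -8
7 0 -7
7 -1 -6
8 -2 -6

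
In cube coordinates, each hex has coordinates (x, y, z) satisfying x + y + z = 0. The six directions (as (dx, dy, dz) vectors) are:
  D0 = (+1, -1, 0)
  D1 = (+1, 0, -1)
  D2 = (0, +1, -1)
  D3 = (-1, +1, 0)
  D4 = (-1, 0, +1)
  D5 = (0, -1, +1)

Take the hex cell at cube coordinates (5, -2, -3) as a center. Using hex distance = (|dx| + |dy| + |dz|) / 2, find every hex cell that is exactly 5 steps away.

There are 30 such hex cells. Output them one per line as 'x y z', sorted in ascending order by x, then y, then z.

Answer: 0 -2 2
0 -1 1
0 0 0
0 1 -1
0 2 -2
0 3 -3
1 -3 2
1 3 -4
2 -4 2
2 3 -5
3 -5 2
3 3 -6
4 -6 2
4 3 -7
5 -7 2
5 3 -8
6 -7 1
6 2 -8
7 -7 0
7 1 -8
8 -7 -1
8 0 -8
9 -7 -2
9 -1 -8
10 -7 -3
10 -6 -4
10 -5 -5
10 -4 -6
10 -3 -7
10 -2 -8

Derivation:
Walk ring at distance 5 from (5, -2, -3):
Start at center + D4*5 = (0, -2, 2)
  hex 0: (0, -2, 2)
  hex 1: (1, -3, 2)
  hex 2: (2, -4, 2)
  hex 3: (3, -5, 2)
  hex 4: (4, -6, 2)
  hex 5: (5, -7, 2)
  hex 6: (6, -7, 1)
  hex 7: (7, -7, 0)
  hex 8: (8, -7, -1)
  hex 9: (9, -7, -2)
  hex 10: (10, -7, -3)
  hex 11: (10, -6, -4)
  hex 12: (10, -5, -5)
  hex 13: (10, -4, -6)
  hex 14: (10, -3, -7)
  hex 15: (10, -2, -8)
  hex 16: (9, -1, -8)
  hex 17: (8, 0, -8)
  hex 18: (7, 1, -8)
  hex 19: (6, 2, -8)
  hex 20: (5, 3, -8)
  hex 21: (4, 3, -7)
  hex 22: (3, 3, -6)
  hex 23: (2, 3, -5)
  hex 24: (1, 3, -4)
  hex 25: (0, 3, -3)
  hex 26: (0, 2, -2)
  hex 27: (0, 1, -1)
  hex 28: (0, 0, 0)
  hex 29: (0, -1, 1)
Sorted: 30 hexes.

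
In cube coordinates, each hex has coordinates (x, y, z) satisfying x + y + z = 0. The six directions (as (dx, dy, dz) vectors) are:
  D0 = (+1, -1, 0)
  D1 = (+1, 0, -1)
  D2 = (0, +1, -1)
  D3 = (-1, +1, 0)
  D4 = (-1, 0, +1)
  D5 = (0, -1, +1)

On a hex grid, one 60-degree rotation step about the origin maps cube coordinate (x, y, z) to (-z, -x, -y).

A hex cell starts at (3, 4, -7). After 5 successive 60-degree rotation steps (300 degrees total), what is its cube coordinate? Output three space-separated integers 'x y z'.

Start: (3, 4, -7)
Step 1: (3, 4, -7) -> (-(-7), -(3), -(4)) = (7, -3, -4)
Step 2: (7, -3, -4) -> (-(-4), -(7), -(-3)) = (4, -7, 3)
Step 3: (4, -7, 3) -> (-(3), -(4), -(-7)) = (-3, -4, 7)
Step 4: (-3, -4, 7) -> (-(7), -(-3), -(-4)) = (-7, 3, 4)
Step 5: (-7, 3, 4) -> (-(4), -(-7), -(3)) = (-4, 7, -3)

Answer: -4 7 -3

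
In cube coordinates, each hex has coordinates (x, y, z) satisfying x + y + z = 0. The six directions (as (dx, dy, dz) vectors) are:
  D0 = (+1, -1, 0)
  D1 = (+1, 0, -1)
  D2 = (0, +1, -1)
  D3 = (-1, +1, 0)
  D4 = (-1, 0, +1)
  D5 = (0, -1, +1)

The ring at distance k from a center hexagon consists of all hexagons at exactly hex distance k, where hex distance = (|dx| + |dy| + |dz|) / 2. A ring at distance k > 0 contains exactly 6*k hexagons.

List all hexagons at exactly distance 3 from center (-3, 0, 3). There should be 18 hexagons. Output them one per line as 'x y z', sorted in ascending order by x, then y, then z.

Answer: -6 0 6
-6 1 5
-6 2 4
-6 3 3
-5 -1 6
-5 3 2
-4 -2 6
-4 3 1
-3 -3 6
-3 3 0
-2 -3 5
-2 2 0
-1 -3 4
-1 1 0
0 -3 3
0 -2 2
0 -1 1
0 0 0

Derivation:
Walk ring at distance 3 from (-3, 0, 3):
Start at center + D4*3 = (-6, 0, 6)
  hex 0: (-6, 0, 6)
  hex 1: (-5, -1, 6)
  hex 2: (-4, -2, 6)
  hex 3: (-3, -3, 6)
  hex 4: (-2, -3, 5)
  hex 5: (-1, -3, 4)
  hex 6: (0, -3, 3)
  hex 7: (0, -2, 2)
  hex 8: (0, -1, 1)
  hex 9: (0, 0, 0)
  hex 10: (-1, 1, 0)
  hex 11: (-2, 2, 0)
  hex 12: (-3, 3, 0)
  hex 13: (-4, 3, 1)
  hex 14: (-5, 3, 2)
  hex 15: (-6, 3, 3)
  hex 16: (-6, 2, 4)
  hex 17: (-6, 1, 5)
Sorted: 18 hexes.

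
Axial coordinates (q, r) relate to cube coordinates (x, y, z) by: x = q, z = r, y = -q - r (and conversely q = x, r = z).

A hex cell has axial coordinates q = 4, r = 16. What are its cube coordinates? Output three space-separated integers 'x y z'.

Answer: 4 -20 16

Derivation:
x = q = 4
z = r = 16
y = -x - z = -(4) - (16) = -20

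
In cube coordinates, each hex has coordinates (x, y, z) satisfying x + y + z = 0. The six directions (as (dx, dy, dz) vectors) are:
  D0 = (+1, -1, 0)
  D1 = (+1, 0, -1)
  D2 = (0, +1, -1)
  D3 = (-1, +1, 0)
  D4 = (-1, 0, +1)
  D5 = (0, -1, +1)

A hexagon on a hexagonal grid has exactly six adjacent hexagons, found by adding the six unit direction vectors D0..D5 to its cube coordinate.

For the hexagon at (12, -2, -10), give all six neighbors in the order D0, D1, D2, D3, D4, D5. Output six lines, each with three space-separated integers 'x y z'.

Center: (12, -2, -10). Add each direction:
  D0: (12, -2, -10) + (1, -1, 0) = (13, -3, -10)
  D1: (12, -2, -10) + (1, 0, -1) = (13, -2, -11)
  D2: (12, -2, -10) + (0, 1, -1) = (12, -1, -11)
  D3: (12, -2, -10) + (-1, 1, 0) = (11, -1, -10)
  D4: (12, -2, -10) + (-1, 0, 1) = (11, -2, -9)
  D5: (12, -2, -10) + (0, -1, 1) = (12, -3, -9)

Answer: 13 -3 -10
13 -2 -11
12 -1 -11
11 -1 -10
11 -2 -9
12 -3 -9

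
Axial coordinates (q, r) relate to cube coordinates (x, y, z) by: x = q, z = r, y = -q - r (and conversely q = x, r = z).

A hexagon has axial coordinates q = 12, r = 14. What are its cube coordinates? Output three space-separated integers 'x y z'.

x = q = 12
z = r = 14
y = -x - z = -(12) - (14) = -26

Answer: 12 -26 14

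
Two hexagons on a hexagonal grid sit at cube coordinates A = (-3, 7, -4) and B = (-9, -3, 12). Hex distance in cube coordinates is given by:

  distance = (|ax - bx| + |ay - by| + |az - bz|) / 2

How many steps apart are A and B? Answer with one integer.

|ax - bx| = |-3 - (-9)| = 6
|ay - by| = |7 - (-3)| = 10
|az - bz| = |-4 - 12| = 16
distance = (6 + 10 + 16) / 2 = 32 / 2 = 16

Answer: 16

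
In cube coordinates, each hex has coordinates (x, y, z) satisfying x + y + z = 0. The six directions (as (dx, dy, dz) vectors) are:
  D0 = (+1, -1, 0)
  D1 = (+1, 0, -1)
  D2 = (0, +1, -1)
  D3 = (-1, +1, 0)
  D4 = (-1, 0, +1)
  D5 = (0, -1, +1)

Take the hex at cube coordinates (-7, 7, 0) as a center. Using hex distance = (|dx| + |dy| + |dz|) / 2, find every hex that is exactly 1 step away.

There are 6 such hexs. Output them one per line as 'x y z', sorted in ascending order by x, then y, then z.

Walk ring at distance 1 from (-7, 7, 0):
Start at center + D4*1 = (-8, 7, 1)
  hex 0: (-8, 7, 1)
  hex 1: (-7, 6, 1)
  hex 2: (-6, 6, 0)
  hex 3: (-6, 7, -1)
  hex 4: (-7, 8, -1)
  hex 5: (-8, 8, 0)
Sorted: 6 hexes.

Answer: -8 7 1
-8 8 0
-7 6 1
-7 8 -1
-6 6 0
-6 7 -1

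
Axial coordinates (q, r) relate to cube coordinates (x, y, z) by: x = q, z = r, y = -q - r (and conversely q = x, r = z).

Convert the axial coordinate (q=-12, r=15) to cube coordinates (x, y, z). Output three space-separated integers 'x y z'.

x = q = -12
z = r = 15
y = -x - z = -(-12) - (15) = -3

Answer: -12 -3 15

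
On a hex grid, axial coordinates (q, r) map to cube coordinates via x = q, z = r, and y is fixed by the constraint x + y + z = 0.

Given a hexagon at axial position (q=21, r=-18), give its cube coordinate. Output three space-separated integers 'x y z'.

Answer: 21 -3 -18

Derivation:
x = q = 21
z = r = -18
y = -x - z = -(21) - (-18) = -3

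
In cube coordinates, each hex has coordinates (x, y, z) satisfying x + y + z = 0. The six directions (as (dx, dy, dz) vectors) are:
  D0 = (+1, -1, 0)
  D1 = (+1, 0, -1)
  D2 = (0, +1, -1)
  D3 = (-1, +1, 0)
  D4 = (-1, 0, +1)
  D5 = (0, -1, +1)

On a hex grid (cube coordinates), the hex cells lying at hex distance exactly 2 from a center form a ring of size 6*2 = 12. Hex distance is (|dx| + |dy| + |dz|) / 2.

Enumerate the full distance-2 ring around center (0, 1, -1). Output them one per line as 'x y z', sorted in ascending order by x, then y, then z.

Answer: -2 1 1
-2 2 0
-2 3 -1
-1 0 1
-1 3 -2
0 -1 1
0 3 -3
1 -1 0
1 2 -3
2 -1 -1
2 0 -2
2 1 -3

Derivation:
Walk ring at distance 2 from (0, 1, -1):
Start at center + D4*2 = (-2, 1, 1)
  hex 0: (-2, 1, 1)
  hex 1: (-1, 0, 1)
  hex 2: (0, -1, 1)
  hex 3: (1, -1, 0)
  hex 4: (2, -1, -1)
  hex 5: (2, 0, -2)
  hex 6: (2, 1, -3)
  hex 7: (1, 2, -3)
  hex 8: (0, 3, -3)
  hex 9: (-1, 3, -2)
  hex 10: (-2, 3, -1)
  hex 11: (-2, 2, 0)
Sorted: 12 hexes.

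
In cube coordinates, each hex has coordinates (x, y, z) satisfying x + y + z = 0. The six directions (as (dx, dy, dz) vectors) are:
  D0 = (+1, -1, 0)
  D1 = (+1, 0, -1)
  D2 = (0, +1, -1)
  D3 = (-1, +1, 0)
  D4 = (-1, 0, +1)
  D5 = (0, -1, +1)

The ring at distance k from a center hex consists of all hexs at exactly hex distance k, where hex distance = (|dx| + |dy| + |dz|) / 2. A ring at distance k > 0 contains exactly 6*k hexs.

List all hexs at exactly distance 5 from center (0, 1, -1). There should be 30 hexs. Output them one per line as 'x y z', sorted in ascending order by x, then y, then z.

Walk ring at distance 5 from (0, 1, -1):
Start at center + D4*5 = (-5, 1, 4)
  hex 0: (-5, 1, 4)
  hex 1: (-4, 0, 4)
  hex 2: (-3, -1, 4)
  hex 3: (-2, -2, 4)
  hex 4: (-1, -3, 4)
  hex 5: (0, -4, 4)
  hex 6: (1, -4, 3)
  hex 7: (2, -4, 2)
  hex 8: (3, -4, 1)
  hex 9: (4, -4, 0)
  hex 10: (5, -4, -1)
  hex 11: (5, -3, -2)
  hex 12: (5, -2, -3)
  hex 13: (5, -1, -4)
  hex 14: (5, 0, -5)
  hex 15: (5, 1, -6)
  hex 16: (4, 2, -6)
  hex 17: (3, 3, -6)
  hex 18: (2, 4, -6)
  hex 19: (1, 5, -6)
  hex 20: (0, 6, -6)
  hex 21: (-1, 6, -5)
  hex 22: (-2, 6, -4)
  hex 23: (-3, 6, -3)
  hex 24: (-4, 6, -2)
  hex 25: (-5, 6, -1)
  hex 26: (-5, 5, 0)
  hex 27: (-5, 4, 1)
  hex 28: (-5, 3, 2)
  hex 29: (-5, 2, 3)
Sorted: 30 hexes.

Answer: -5 1 4
-5 2 3
-5 3 2
-5 4 1
-5 5 0
-5 6 -1
-4 0 4
-4 6 -2
-3 -1 4
-3 6 -3
-2 -2 4
-2 6 -4
-1 -3 4
-1 6 -5
0 -4 4
0 6 -6
1 -4 3
1 5 -6
2 -4 2
2 4 -6
3 -4 1
3 3 -6
4 -4 0
4 2 -6
5 -4 -1
5 -3 -2
5 -2 -3
5 -1 -4
5 0 -5
5 1 -6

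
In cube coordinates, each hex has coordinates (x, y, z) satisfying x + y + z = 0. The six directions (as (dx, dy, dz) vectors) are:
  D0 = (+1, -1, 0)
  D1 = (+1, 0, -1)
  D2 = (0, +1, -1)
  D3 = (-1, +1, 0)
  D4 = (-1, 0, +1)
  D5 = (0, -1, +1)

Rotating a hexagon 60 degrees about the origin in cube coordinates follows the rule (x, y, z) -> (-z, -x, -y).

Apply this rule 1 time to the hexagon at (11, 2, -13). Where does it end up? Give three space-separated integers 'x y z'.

Start: (11, 2, -13)
Step 1: (11, 2, -13) -> (-(-13), -(11), -(2)) = (13, -11, -2)

Answer: 13 -11 -2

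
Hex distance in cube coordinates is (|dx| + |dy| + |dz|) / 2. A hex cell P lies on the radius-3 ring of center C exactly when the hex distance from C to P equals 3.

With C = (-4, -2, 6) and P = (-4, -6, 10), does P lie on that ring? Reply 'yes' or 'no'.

|px - cx| = |-4 - (-4)| = 0
|py - cy| = |-6 - (-2)| = 4
|pz - cz| = |10 - 6| = 4
distance = (0+4+4)/2 = 8/2 = 4
radius = 3; distance != radius -> no

Answer: no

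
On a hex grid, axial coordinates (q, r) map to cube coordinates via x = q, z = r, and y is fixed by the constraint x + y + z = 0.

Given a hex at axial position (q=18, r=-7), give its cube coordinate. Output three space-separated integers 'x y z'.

x = q = 18
z = r = -7
y = -x - z = -(18) - (-7) = -11

Answer: 18 -11 -7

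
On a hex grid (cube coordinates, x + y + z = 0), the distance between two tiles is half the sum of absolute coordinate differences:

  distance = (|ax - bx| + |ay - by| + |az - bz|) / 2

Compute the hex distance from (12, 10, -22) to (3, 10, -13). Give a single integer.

Answer: 9

Derivation:
|ax - bx| = |12 - 3| = 9
|ay - by| = |10 - 10| = 0
|az - bz| = |-22 - (-13)| = 9
distance = (9 + 0 + 9) / 2 = 18 / 2 = 9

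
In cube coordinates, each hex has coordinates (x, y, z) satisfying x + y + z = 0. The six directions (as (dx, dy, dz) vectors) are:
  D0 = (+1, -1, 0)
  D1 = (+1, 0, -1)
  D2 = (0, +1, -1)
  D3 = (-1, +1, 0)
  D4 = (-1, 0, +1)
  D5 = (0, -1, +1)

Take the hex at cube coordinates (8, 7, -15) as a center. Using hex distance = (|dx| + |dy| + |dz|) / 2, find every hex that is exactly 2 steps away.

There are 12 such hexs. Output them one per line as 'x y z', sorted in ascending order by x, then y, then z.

Walk ring at distance 2 from (8, 7, -15):
Start at center + D4*2 = (6, 7, -13)
  hex 0: (6, 7, -13)
  hex 1: (7, 6, -13)
  hex 2: (8, 5, -13)
  hex 3: (9, 5, -14)
  hex 4: (10, 5, -15)
  hex 5: (10, 6, -16)
  hex 6: (10, 7, -17)
  hex 7: (9, 8, -17)
  hex 8: (8, 9, -17)
  hex 9: (7, 9, -16)
  hex 10: (6, 9, -15)
  hex 11: (6, 8, -14)
Sorted: 12 hexes.

Answer: 6 7 -13
6 8 -14
6 9 -15
7 6 -13
7 9 -16
8 5 -13
8 9 -17
9 5 -14
9 8 -17
10 5 -15
10 6 -16
10 7 -17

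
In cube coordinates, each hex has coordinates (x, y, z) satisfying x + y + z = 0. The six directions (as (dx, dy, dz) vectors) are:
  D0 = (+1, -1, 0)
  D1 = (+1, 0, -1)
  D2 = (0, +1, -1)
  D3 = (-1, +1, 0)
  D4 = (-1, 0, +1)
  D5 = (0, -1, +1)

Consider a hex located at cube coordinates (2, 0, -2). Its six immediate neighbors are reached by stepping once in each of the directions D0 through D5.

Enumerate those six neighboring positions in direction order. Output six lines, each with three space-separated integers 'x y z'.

Center: (2, 0, -2). Add each direction:
  D0: (2, 0, -2) + (1, -1, 0) = (3, -1, -2)
  D1: (2, 0, -2) + (1, 0, -1) = (3, 0, -3)
  D2: (2, 0, -2) + (0, 1, -1) = (2, 1, -3)
  D3: (2, 0, -2) + (-1, 1, 0) = (1, 1, -2)
  D4: (2, 0, -2) + (-1, 0, 1) = (1, 0, -1)
  D5: (2, 0, -2) + (0, -1, 1) = (2, -1, -1)

Answer: 3 -1 -2
3 0 -3
2 1 -3
1 1 -2
1 0 -1
2 -1 -1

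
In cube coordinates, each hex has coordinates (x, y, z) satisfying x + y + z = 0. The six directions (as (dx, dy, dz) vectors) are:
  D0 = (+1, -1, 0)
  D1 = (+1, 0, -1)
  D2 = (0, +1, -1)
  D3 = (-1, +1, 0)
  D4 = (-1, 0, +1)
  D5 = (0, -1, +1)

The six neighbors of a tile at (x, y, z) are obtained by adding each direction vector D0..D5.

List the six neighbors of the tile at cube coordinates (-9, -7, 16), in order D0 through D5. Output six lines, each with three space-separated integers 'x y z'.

Center: (-9, -7, 16). Add each direction:
  D0: (-9, -7, 16) + (1, -1, 0) = (-8, -8, 16)
  D1: (-9, -7, 16) + (1, 0, -1) = (-8, -7, 15)
  D2: (-9, -7, 16) + (0, 1, -1) = (-9, -6, 15)
  D3: (-9, -7, 16) + (-1, 1, 0) = (-10, -6, 16)
  D4: (-9, -7, 16) + (-1, 0, 1) = (-10, -7, 17)
  D5: (-9, -7, 16) + (0, -1, 1) = (-9, -8, 17)

Answer: -8 -8 16
-8 -7 15
-9 -6 15
-10 -6 16
-10 -7 17
-9 -8 17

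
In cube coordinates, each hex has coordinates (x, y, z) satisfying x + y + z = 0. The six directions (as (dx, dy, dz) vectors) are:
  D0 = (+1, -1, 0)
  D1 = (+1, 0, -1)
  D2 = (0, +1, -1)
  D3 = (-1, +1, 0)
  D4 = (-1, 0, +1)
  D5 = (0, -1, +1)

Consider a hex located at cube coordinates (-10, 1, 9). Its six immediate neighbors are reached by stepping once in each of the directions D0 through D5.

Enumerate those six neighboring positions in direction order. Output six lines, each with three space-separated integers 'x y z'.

Answer: -9 0 9
-9 1 8
-10 2 8
-11 2 9
-11 1 10
-10 0 10

Derivation:
Center: (-10, 1, 9). Add each direction:
  D0: (-10, 1, 9) + (1, -1, 0) = (-9, 0, 9)
  D1: (-10, 1, 9) + (1, 0, -1) = (-9, 1, 8)
  D2: (-10, 1, 9) + (0, 1, -1) = (-10, 2, 8)
  D3: (-10, 1, 9) + (-1, 1, 0) = (-11, 2, 9)
  D4: (-10, 1, 9) + (-1, 0, 1) = (-11, 1, 10)
  D5: (-10, 1, 9) + (0, -1, 1) = (-10, 0, 10)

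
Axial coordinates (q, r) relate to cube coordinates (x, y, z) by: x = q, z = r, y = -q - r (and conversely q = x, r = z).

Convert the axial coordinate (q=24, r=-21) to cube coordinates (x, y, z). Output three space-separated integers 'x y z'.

Answer: 24 -3 -21

Derivation:
x = q = 24
z = r = -21
y = -x - z = -(24) - (-21) = -3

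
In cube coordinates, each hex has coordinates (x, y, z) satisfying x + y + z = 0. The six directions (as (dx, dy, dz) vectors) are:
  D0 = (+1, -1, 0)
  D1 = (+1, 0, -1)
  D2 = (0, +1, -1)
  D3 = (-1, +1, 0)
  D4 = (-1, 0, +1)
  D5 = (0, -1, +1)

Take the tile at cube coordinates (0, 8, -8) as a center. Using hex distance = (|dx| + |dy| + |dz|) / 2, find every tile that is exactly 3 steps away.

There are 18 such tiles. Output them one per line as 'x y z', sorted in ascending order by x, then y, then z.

Walk ring at distance 3 from (0, 8, -8):
Start at center + D4*3 = (-3, 8, -5)
  hex 0: (-3, 8, -5)
  hex 1: (-2, 7, -5)
  hex 2: (-1, 6, -5)
  hex 3: (0, 5, -5)
  hex 4: (1, 5, -6)
  hex 5: (2, 5, -7)
  hex 6: (3, 5, -8)
  hex 7: (3, 6, -9)
  hex 8: (3, 7, -10)
  hex 9: (3, 8, -11)
  hex 10: (2, 9, -11)
  hex 11: (1, 10, -11)
  hex 12: (0, 11, -11)
  hex 13: (-1, 11, -10)
  hex 14: (-2, 11, -9)
  hex 15: (-3, 11, -8)
  hex 16: (-3, 10, -7)
  hex 17: (-3, 9, -6)
Sorted: 18 hexes.

Answer: -3 8 -5
-3 9 -6
-3 10 -7
-3 11 -8
-2 7 -5
-2 11 -9
-1 6 -5
-1 11 -10
0 5 -5
0 11 -11
1 5 -6
1 10 -11
2 5 -7
2 9 -11
3 5 -8
3 6 -9
3 7 -10
3 8 -11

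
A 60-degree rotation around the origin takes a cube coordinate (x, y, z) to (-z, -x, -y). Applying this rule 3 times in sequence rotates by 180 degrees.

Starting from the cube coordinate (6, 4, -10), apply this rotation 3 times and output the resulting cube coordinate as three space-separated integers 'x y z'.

Answer: -6 -4 10

Derivation:
Start: (6, 4, -10)
Step 1: (6, 4, -10) -> (-(-10), -(6), -(4)) = (10, -6, -4)
Step 2: (10, -6, -4) -> (-(-4), -(10), -(-6)) = (4, -10, 6)
Step 3: (4, -10, 6) -> (-(6), -(4), -(-10)) = (-6, -4, 10)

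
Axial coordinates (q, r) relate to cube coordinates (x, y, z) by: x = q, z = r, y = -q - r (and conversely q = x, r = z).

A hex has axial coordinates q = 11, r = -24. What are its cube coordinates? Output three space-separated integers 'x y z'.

Answer: 11 13 -24

Derivation:
x = q = 11
z = r = -24
y = -x - z = -(11) - (-24) = 13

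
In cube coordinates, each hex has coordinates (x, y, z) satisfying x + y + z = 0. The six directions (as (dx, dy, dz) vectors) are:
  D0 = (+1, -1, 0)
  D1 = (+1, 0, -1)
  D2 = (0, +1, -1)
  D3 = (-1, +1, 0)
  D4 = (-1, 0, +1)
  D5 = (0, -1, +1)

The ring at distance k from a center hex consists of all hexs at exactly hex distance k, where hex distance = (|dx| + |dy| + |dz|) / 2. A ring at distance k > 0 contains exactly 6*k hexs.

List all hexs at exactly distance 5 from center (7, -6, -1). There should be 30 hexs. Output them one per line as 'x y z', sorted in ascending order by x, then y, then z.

Walk ring at distance 5 from (7, -6, -1):
Start at center + D4*5 = (2, -6, 4)
  hex 0: (2, -6, 4)
  hex 1: (3, -7, 4)
  hex 2: (4, -8, 4)
  hex 3: (5, -9, 4)
  hex 4: (6, -10, 4)
  hex 5: (7, -11, 4)
  hex 6: (8, -11, 3)
  hex 7: (9, -11, 2)
  hex 8: (10, -11, 1)
  hex 9: (11, -11, 0)
  hex 10: (12, -11, -1)
  hex 11: (12, -10, -2)
  hex 12: (12, -9, -3)
  hex 13: (12, -8, -4)
  hex 14: (12, -7, -5)
  hex 15: (12, -6, -6)
  hex 16: (11, -5, -6)
  hex 17: (10, -4, -6)
  hex 18: (9, -3, -6)
  hex 19: (8, -2, -6)
  hex 20: (7, -1, -6)
  hex 21: (6, -1, -5)
  hex 22: (5, -1, -4)
  hex 23: (4, -1, -3)
  hex 24: (3, -1, -2)
  hex 25: (2, -1, -1)
  hex 26: (2, -2, 0)
  hex 27: (2, -3, 1)
  hex 28: (2, -4, 2)
  hex 29: (2, -5, 3)
Sorted: 30 hexes.

Answer: 2 -6 4
2 -5 3
2 -4 2
2 -3 1
2 -2 0
2 -1 -1
3 -7 4
3 -1 -2
4 -8 4
4 -1 -3
5 -9 4
5 -1 -4
6 -10 4
6 -1 -5
7 -11 4
7 -1 -6
8 -11 3
8 -2 -6
9 -11 2
9 -3 -6
10 -11 1
10 -4 -6
11 -11 0
11 -5 -6
12 -11 -1
12 -10 -2
12 -9 -3
12 -8 -4
12 -7 -5
12 -6 -6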